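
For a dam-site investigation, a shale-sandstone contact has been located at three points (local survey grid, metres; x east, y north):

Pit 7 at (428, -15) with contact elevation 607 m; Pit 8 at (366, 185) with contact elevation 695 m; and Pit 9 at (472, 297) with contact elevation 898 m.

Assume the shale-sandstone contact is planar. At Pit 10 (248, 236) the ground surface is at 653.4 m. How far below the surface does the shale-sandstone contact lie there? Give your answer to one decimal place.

47.6 m

Let the plane be z = a·x + b·y + c.
Pit 8−Pit 7: −62a + 200b = 88;  Pit 9−Pit 7: 44a + 312b = 291.
Solving gives a = 1.09238, b = 0.77864.
Then c = 607 − a·428 − b·-15 = 151.14.
At (248, 236): z_contact = 270.91 + 183.76 + 151.14 = 605.81 m.
Depth below ground = 653.4 − 605.81 = 47.6 m.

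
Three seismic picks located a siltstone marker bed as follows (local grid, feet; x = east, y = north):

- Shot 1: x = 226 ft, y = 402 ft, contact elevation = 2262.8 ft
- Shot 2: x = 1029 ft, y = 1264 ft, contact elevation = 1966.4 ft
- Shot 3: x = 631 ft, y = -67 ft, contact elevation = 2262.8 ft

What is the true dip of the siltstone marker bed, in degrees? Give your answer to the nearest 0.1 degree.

14.2°

Two edge vectors: Shot 1→Shot 2 = (803, 862, -296.4), Shot 1→Shot 3 = (405, -469, 0).
Normal n = (Shot 1→Shot 2) × (Shot 1→Shot 3) = (-139011.6, -120042, -725717).
So ∂z/∂x = −n_x/n_z = −0.19155 and ∂z/∂y = −n_y/n_z = −0.16541.
Gradient magnitude |∇z| = √(a² + b²) = √(0.03669 + 0.02736) = 0.25309.
True dip = arctan(0.25309) = 14.2°, dipping toward NE (azimuth ≈ 049°).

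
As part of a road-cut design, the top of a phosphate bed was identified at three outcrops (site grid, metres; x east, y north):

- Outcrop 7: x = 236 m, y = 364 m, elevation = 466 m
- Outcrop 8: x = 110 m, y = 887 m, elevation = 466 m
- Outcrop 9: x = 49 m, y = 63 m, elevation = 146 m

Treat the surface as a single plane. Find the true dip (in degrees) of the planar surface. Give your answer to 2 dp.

51.75°

Let the plane be z = a·x + b·y + c.
Outcrop 8−Outcrop 7: −126a + 523b = 0;  Outcrop 9−Outcrop 7: −187a − 301b = −320.
Solving gives a = 1.23306, b = 0.29707.
Gradient magnitude |∇z| = √(a² + b²) = √(1.52045 + 0.08825) = 1.26834.
True dip = arctan(1.26834) = 51.75°, dipping toward WSW (azimuth ≈ 256°).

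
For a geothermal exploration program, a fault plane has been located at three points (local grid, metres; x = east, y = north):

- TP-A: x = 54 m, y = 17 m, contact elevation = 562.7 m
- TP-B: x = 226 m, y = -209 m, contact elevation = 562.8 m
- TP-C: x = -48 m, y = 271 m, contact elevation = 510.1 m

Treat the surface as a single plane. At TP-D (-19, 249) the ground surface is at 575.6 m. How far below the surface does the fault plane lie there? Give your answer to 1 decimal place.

72.5 m

Let the plane be z = a·x + b·y + c.
TP-B−TP-A: 172a − 226b = 0.1;  TP-C−TP-A: −102a + 254b = −52.6.
Solving gives a = −0.57483, b = −0.43792.
Then c = 562.7 − a·54 − b·17 = 601.19.
At (-19, 249): z_contact = 10.92 − 109.04 + 601.19 = 503.06 m.
Depth below ground = 575.6 − 503.06 = 72.5 m.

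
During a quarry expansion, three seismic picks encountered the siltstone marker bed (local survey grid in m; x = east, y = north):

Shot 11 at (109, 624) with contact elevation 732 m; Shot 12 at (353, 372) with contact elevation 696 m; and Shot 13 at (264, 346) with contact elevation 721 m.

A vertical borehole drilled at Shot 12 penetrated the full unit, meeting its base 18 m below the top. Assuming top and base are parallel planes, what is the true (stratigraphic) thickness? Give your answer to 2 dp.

17.37 m

Two edge vectors: Shot 11→Shot 12 = (244, -252, -36), Shot 11→Shot 13 = (155, -278, -11).
Normal n = (Shot 11→Shot 12) × (Shot 11→Shot 13) = (-7236, -2896, -28772).
So ∂z/∂x = −n_x/n_z = −0.25149 and ∂z/∂y = −n_y/n_z = −0.10065.
|∇z| = √(a²+b²) = 0.27089, so dip δ = arctan(0.27089) = 15.16°.
True thickness = vertical thickness × cos δ = 18 × cos 15.16° = 17.37 m.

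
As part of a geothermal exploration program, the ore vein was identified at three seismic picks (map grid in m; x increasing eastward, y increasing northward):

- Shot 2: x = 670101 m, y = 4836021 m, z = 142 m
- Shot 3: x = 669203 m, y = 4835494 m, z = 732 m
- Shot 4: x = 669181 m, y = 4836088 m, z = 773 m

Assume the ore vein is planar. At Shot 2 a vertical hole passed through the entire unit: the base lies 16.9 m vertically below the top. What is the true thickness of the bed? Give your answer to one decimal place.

13.9 m

Two edge vectors: Shot 2→Shot 3 = (-898, -527, 590), Shot 2→Shot 4 = (-920, 67, 631).
Normal n = (Shot 2→Shot 3) × (Shot 2→Shot 4) = (-372067, 23838, -545006).
So ∂z/∂x = −n_x/n_z = −0.68268 and ∂z/∂y = −n_y/n_z = 0.04374.
|∇z| = √(a²+b²) = 0.68408, so dip δ = arctan(0.68408) = 34.38°.
True thickness = vertical thickness × cos δ = 16.9 × cos 34.38° = 13.9 m.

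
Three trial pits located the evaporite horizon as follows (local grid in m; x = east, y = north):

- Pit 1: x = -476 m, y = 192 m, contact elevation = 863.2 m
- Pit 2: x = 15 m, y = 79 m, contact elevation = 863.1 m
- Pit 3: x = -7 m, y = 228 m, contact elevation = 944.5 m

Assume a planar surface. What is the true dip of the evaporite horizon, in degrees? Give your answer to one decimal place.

Let the plane be z = a·x + b·y + c.
Pit 2−Pit 1: 491a − 113b = −0.1;  Pit 3−Pit 1: 469a + 36b = 81.3.
Solving gives a = 0.12994, b = 0.56549.
Gradient magnitude |∇z| = √(a² + b²) = √(0.01688 + 0.31978) = 0.58023.
True dip = arctan(0.58023) = 30.1°, dipping toward SSW (azimuth ≈ 193°).

30.1°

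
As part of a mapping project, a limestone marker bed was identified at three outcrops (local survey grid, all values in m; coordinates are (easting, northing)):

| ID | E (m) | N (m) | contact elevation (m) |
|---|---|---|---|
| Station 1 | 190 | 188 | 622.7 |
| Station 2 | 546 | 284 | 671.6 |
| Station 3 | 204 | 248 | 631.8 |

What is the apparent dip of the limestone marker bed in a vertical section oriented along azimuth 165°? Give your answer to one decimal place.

Two edge vectors: Station 1→Station 2 = (356, 96, 48.9), Station 1→Station 3 = (14, 60, 9.1).
Normal n = (Station 1→Station 2) × (Station 1→Station 3) = (-2060.4, -2555, 20016).
So ∂z/∂E = −n_x/n_z = 0.10294 and ∂z/∂N = −n_y/n_z = 0.12765.
Unit vector along 165° is (sin 165°, cos 165°) = (0.2588, -0.9659).
Slope in that direction = a·(0.2588) + b·(-0.9659) = −0.09666.
Apparent dip = arctan|0.09666| = 5.5° (true dip is 9.3°, so apparent ≤ true as expected).

5.5°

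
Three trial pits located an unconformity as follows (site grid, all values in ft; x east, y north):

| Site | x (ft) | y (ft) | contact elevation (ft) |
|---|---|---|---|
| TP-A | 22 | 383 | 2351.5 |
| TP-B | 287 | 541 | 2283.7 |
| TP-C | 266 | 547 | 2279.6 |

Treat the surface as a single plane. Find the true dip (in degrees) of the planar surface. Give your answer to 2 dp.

Two edge vectors: TP-A→TP-B = (265, 158, -67.8), TP-A→TP-C = (244, 164, -71.9).
Normal n = (TP-A→TP-B) × (TP-A→TP-C) = (-241, 2510.3, 4908).
So ∂z/∂x = −n_x/n_z = 0.04910 and ∂z/∂y = −n_y/n_z = −0.51147.
Gradient magnitude |∇z| = √(a² + b²) = √(0.00241 + 0.26160) = 0.51382.
True dip = arctan(0.51382) = 27.20°, dipping toward N (azimuth ≈ 355°).

27.20°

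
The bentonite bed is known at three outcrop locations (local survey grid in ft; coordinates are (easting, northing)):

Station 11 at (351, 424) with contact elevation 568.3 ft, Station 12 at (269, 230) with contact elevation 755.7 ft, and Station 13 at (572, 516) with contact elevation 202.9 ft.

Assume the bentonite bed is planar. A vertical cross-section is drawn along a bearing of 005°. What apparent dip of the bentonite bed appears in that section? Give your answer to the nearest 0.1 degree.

Two edge vectors: Station 11→Station 12 = (-82, -194, 187.4), Station 11→Station 13 = (221, 92, -365.4).
Normal n = (Station 11→Station 12) × (Station 11→Station 13) = (53646.8, 11452.6, 35330).
So ∂z/∂E = −n_x/n_z = −1.51845 and ∂z/∂N = −n_y/n_z = −0.32416.
Unit vector along 005° is (sin 5°, cos 5°) = (0.0872, 0.9962).
Slope in that direction = a·(0.0872) + b·(0.9962) = −0.45527.
Apparent dip = arctan|0.45527| = 24.5° (true dip is 57.2°, so apparent ≤ true as expected).

24.5°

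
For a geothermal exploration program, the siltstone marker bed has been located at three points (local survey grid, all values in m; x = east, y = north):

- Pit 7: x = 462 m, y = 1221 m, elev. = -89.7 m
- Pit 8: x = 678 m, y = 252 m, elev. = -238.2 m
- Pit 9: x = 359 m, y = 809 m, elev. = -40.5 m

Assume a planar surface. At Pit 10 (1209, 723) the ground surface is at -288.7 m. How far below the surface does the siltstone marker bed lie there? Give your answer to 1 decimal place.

Let the plane be z = a·x + b·y + c.
Pit 8−Pit 7: 216a − 969b = −148.5;  Pit 9−Pit 7: −103a − 412b = 49.2.
Solving gives a = −0.576575, b = 0.024726.
Then c = -89.7 − a·462 − b·1221 = 146.49.
At (1209, 723): z_contact = −697.08 + 17.88 + 146.49 = -532.72 m.
Depth below ground = -288.7 − (-532.72) = 244.0 m.

244.0 m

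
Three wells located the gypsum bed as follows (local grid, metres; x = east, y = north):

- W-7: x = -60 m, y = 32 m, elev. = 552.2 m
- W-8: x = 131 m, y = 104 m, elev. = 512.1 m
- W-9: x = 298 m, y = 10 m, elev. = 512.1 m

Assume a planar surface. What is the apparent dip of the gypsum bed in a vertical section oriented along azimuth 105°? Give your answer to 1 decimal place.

Let the plane be z = a·x + b·y + c.
W-8−W-7: 191a + 72b = −40.1;  W-9−W-7: 358a − 22b = −40.1.
Solving gives a = −0.12574, b = −0.22339.
Unit vector along 105° is (sin 105°, cos 105°) = (0.9659, -0.2588).
Slope in that direction = a·(0.9659) + b·(-0.2588) = −0.06364.
Apparent dip = arctan|0.06364| = 3.6° (true dip is 14.4°, so apparent ≤ true as expected).

3.6°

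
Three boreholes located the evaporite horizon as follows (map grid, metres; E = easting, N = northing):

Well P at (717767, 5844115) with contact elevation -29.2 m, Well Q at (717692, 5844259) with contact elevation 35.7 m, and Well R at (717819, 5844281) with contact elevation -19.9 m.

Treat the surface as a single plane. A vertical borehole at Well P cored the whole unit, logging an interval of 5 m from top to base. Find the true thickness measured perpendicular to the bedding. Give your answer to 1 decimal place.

4.4 m

Two edge vectors: Well P→Well Q = (-75, 144, 64.9), Well P→Well R = (52, 166, 9.3).
Normal n = (Well P→Well Q) × (Well P→Well R) = (-9434.2, 4072.3, -19938).
So ∂z/∂E = −n_x/n_z = −0.47318 and ∂z/∂N = −n_y/n_z = 0.20425.
|∇z| = √(a²+b²) = 0.51538, so dip δ = arctan(0.51538) = 27.27°.
True thickness = vertical thickness × cos δ = 5 × cos 27.27° = 4.4 m.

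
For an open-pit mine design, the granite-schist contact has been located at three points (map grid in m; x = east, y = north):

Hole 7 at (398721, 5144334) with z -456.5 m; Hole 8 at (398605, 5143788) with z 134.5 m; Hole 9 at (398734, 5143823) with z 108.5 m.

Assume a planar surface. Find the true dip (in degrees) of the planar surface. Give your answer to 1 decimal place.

Let the plane be z = a·x + b·y + c.
Hole 8−Hole 7: −116a − 546b = 591;  Hole 9−Hole 7: 13a − 511b = 565.
Solving gives a = 0.09776, b = −1.10319.
Gradient magnitude |∇z| = √(a² + b²) = √(0.00956 + 1.21702) = 1.10751.
True dip = arctan(1.10751) = 47.9°, dipping toward N (azimuth ≈ 355°).

47.9°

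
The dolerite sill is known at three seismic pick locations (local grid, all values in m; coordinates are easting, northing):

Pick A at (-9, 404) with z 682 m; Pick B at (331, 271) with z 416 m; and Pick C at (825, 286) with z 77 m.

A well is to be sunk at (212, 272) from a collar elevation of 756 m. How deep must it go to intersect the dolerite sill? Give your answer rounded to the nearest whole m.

257 m

Two edge vectors: Pick A→Pick B = (340, -133, -266), Pick A→Pick C = (834, -118, -605).
Normal n = (Pick A→Pick B) × (Pick A→Pick C) = (49077, -16144, 70802).
So ∂z/∂easting = −n_x/n_z = −0.69316 and ∂z/∂northing = −n_y/n_z = 0.22802.
Intercept c from Pick A: 682 − 6.24 − 92.12 = 583.64.
At (212, 272): z_contact = −146.9 + 62.0 + 583.64 = 498.7 m.
Depth below ground = 756 − 498.7 = 257 m.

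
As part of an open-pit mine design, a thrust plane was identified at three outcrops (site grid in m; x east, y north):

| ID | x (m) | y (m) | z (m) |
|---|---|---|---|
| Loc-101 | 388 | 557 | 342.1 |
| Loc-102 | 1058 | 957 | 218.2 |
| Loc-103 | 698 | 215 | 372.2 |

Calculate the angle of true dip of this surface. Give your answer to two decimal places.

Let the plane be z = a·x + b·y + c.
Loc-102−Loc-101: 670a + 400b = −123.9;  Loc-103−Loc-101: 310a − 342b = 30.1.
Solving gives a = −0.08590, b = −0.16587.
Gradient magnitude |∇z| = √(a² + b²) = √(0.00738 + 0.02751) = 0.18679.
True dip = arctan(0.18679) = 10.58°, dipping toward NNE (azimuth ≈ 027°).

10.58°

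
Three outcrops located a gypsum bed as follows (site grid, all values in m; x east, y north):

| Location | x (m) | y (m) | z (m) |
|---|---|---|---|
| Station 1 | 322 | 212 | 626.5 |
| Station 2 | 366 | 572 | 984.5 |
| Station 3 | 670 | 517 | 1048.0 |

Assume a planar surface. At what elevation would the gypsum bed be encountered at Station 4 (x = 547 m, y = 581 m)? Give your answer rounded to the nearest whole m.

Let the plane be z = a·x + b·y + c.
Station 2−Station 1: 44a + 360b = 358;  Station 3−Station 1: 348a + 305b = 421.5.
Solving gives a = 0.38039, b = 0.94795.
Then c = 626.5 − a·322 − b·212 = 303.05.
At (547, 581): z = 208.1 + 550.8 + 303.05 = 1061.9 m.

1062 m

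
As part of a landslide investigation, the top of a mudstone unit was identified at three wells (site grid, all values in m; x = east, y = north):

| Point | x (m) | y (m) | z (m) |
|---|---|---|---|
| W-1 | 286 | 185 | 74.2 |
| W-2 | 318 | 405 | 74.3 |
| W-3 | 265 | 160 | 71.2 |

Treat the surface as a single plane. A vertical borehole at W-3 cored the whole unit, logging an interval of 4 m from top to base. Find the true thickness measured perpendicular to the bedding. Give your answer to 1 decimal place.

3.9 m

Let the plane be z = a·x + b·y + c.
W-2−W-1: 32a + 220b = 0.1;  W-3−W-1: −21a − 25b = −3.
Solving gives a = 0.17212, b = −0.02458.
|∇z| = √(a²+b²) = 0.17387, so dip δ = arctan(0.17387) = 9.86°.
True thickness = vertical thickness × cos δ = 4 × cos 9.86° = 3.9 m.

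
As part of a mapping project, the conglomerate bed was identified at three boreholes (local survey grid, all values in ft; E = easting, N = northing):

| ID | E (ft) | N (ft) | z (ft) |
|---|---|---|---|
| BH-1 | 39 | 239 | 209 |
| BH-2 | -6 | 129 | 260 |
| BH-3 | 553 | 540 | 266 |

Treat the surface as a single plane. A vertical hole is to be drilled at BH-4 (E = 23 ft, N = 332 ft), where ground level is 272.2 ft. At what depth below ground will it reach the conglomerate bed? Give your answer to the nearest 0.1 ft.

133.5 ft

Let the plane be z = a·E + b·N + c.
BH-2−BH-1: −45a − 110b = 51;  BH-3−BH-1: 514a + 301b = 57.
Solving gives a = 0.50287, b = −0.66936.
Then c = 209 − a·39 − b·239 = 349.36.
At (23, 332): z_contact = 11.57 − 222.23 + 349.36 = 138.70 ft.
Depth below ground = 272.2 − 138.70 = 133.5 ft.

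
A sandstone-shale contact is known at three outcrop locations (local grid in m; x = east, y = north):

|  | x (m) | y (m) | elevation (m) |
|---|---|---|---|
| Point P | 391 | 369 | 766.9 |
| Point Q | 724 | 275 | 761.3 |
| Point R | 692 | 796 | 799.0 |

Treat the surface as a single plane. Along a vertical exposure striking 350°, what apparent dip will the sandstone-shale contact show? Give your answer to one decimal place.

4.1°

Let the plane be z = a·x + b·y + c.
Point Q−Point P: 333a − 94b = −5.6;  Point R−Point P: 301a + 427b = 32.1.
Solving gives a = 0.00367, b = 0.07259.
Unit vector along 350° is (sin 350°, cos 350°) = (-0.1736, 0.9848).
Slope in that direction = a·(-0.1736) + b·(0.9848) = 0.07085.
Apparent dip = arctan|0.07085| = 4.1° (true dip is 4.2°, so apparent ≤ true as expected).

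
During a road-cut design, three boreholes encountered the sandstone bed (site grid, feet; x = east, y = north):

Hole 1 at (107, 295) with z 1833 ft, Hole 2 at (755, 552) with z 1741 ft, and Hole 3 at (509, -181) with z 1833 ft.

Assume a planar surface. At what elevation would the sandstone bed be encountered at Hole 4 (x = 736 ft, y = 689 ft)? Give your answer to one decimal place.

1730.7 ft

Two edge vectors: Hole 1→Hole 2 = (648, 257, -92), Hole 1→Hole 3 = (402, -476, 0).
Normal n = (Hole 1→Hole 2) × (Hole 1→Hole 3) = (-43792, -36984, -411762).
So ∂z/∂x = −n_x/n_z = −0.10635 and ∂z/∂y = −n_y/n_z = −0.08982.
Intercept c from Hole 1: 1833 + 11.38 + 26.50 = 1870.88.
At (736, 689): z = −78.3 − 61.9 + 1870.88 = 1730.7 ft.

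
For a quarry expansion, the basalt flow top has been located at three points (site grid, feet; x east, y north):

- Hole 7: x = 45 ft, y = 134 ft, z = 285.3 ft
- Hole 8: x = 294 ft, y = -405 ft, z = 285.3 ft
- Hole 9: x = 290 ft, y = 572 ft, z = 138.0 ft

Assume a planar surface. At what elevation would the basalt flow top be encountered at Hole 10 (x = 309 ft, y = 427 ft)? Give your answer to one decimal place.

153.8 ft

Let the plane be z = a·x + b·y + c.
Hole 8−Hole 7: 249a − 539b = 0;  Hole 9−Hole 7: 245a + 438b = −147.3.
Solving gives a = −0.32928, b = −0.15212.
Then c = 285.3 − a·45 − b·134 = 320.50.
At (309, 427): z = −101.7 − 65.0 + 320.50 = 153.8 ft.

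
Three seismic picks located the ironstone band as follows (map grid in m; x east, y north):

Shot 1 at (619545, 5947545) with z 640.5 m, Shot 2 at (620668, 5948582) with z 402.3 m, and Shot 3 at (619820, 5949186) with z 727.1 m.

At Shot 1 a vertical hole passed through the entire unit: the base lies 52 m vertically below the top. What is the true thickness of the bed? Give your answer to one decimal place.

Two edge vectors: Shot 1→Shot 2 = (1123, 1037, -238.2), Shot 1→Shot 3 = (275, 1641, 86.6).
Normal n = (Shot 1→Shot 2) × (Shot 1→Shot 3) = (480690.4, -162756.8, 1557668).
So ∂z/∂x = −n_x/n_z = −0.30860 and ∂z/∂y = −n_y/n_z = 0.10449.
|∇z| = √(a²+b²) = 0.32581, so dip δ = arctan(0.32581) = 18.05°.
True thickness = vertical thickness × cos δ = 52 × cos 18.05° = 49.4 m.

49.4 m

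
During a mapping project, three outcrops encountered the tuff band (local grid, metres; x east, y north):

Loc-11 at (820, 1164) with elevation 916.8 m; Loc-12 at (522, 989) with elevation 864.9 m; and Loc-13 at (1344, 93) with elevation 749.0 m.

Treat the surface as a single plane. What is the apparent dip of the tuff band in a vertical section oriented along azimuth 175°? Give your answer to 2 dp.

10.29°

Let the plane be z = a·x + b·y + c.
Loc-12−Loc-11: −298a − 175b = −51.9;  Loc-13−Loc-11: 524a − 1071b = −167.8.
Solving gives a = 0.06382, b = 0.18790.
Unit vector along 175° is (sin 175°, cos 175°) = (0.0872, -0.9962).
Slope in that direction = a·(0.0872) + b·(-0.9962) = −0.18162.
Apparent dip = arctan|0.18162| = 10.29° (true dip is 11.2°, so apparent ≤ true as expected).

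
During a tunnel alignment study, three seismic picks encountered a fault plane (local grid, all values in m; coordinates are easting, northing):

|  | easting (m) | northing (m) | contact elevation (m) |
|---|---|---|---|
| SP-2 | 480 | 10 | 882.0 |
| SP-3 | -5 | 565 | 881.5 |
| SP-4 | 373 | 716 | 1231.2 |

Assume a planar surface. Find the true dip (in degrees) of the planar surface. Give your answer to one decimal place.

Let the plane be z = a·easting + b·northing + c.
SP-3−SP-2: −485a + 555b = −0.5;  SP-4−SP-2: −107a + 706b = 349.2.
Solving gives a = 0.68601, b = 0.59859.
Gradient magnitude |∇z| = √(a² + b²) = √(0.47061 + 0.35831) = 0.91045.
True dip = arctan(0.91045) = 42.3°, dipping toward SW (azimuth ≈ 229°).

42.3°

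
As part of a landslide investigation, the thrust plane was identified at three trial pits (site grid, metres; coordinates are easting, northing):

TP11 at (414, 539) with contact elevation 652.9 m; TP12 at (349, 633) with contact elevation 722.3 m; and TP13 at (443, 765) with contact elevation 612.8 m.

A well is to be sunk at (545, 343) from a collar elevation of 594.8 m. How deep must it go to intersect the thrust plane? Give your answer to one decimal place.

Two edge vectors: TP11→TP12 = (-65, 94, 69.4), TP11→TP13 = (29, 226, -40.1).
Normal n = (TP11→TP12) × (TP11→TP13) = (-19453.8, -593.9, -17416).
So ∂z/∂easting = −n_x/n_z = −1.11701 and ∂z/∂northing = −n_y/n_z = −0.03410.
Intercept c from TP11: 652.9 + 462.44 + 18.38 = 1133.72.
At (545, 343): z_contact = −608.77 − 11.70 + 1133.72 = 513.26 m.
Depth below ground = 594.8 − 513.26 = 81.5 m.

81.5 m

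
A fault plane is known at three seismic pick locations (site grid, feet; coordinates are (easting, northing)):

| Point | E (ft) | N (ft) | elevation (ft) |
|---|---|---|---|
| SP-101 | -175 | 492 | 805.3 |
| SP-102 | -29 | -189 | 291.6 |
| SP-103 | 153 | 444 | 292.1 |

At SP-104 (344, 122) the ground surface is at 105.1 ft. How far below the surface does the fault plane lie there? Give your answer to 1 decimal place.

Two edge vectors: SP-101→SP-102 = (146, -681, -513.7), SP-101→SP-103 = (328, -48, -513.2).
Normal n = (SP-101→SP-102) × (SP-101→SP-103) = (324831.6, -93566.4, 216360).
So ∂z/∂E = −n_x/n_z = −1.50135 and ∂z/∂N = −n_y/n_z = 0.43246.
Intercept c from SP-101: 805.3 − 262.74 − 212.77 = 329.80.
At (344, 122): z_contact = −516.46 + 52.76 + 329.80 = -133.91 ft.
Depth below ground = 105.1 − (-133.91) = 239.0 ft.

239.0 ft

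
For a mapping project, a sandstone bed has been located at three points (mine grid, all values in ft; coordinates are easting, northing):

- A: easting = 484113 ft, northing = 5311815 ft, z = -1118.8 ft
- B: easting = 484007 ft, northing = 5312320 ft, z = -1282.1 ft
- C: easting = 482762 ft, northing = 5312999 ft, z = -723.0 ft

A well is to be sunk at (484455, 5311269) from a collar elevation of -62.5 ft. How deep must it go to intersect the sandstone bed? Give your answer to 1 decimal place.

1040.3 ft

Let the plane be z = a·easting + b·northing + c.
B−A: −106a + 505b = −163.3;  C−A: −1351a + 1184b = 395.8.
Solving gives a = −0.706287371, b = −0.471616755.
Then c = -1118.8 − a·484113 − b·5311815 = 2845945.05.
At (484455, 5311269): z_contact = −342164.45 − 2504883.45 + 2845945.05 = -1102.85 ft.
Depth below ground = -62.5 − (-1102.85) = 1040.3 ft.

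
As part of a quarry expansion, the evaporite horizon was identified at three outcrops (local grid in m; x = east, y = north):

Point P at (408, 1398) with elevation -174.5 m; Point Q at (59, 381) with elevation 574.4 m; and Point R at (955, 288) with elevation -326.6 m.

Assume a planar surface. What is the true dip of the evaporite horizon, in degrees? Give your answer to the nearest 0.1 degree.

48.0°

Two edge vectors: Point P→Point Q = (-349, -1017, 748.9), Point P→Point R = (547, -1110, -152.1).
Normal n = (Point P→Point Q) × (Point P→Point R) = (985964.7, 356565.4, 943689).
So ∂z/∂x = −n_x/n_z = −1.04480 and ∂z/∂y = −n_y/n_z = −0.37784.
Gradient magnitude |∇z| = √(a² + b²) = √(1.09160 + 0.14276) = 1.11102.
True dip = arctan(1.11102) = 48.0°, dipping toward ENE (azimuth ≈ 070°).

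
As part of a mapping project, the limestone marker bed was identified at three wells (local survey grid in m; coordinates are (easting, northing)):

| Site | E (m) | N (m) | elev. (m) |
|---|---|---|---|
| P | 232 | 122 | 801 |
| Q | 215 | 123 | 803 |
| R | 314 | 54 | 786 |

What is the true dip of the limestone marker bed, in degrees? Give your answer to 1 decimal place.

Let the plane be z = a·E + b·N + c.
Q−P: −17a + 1b = 2;  R−P: 82a − 68b = −15.
Solving gives a = −0.11266, b = 0.08473.
Gradient magnitude |∇z| = √(a² + b²) = √(0.01269 + 0.00718) = 0.14097.
True dip = arctan(0.14097) = 8.0°, dipping toward SE (azimuth ≈ 127°).

8.0°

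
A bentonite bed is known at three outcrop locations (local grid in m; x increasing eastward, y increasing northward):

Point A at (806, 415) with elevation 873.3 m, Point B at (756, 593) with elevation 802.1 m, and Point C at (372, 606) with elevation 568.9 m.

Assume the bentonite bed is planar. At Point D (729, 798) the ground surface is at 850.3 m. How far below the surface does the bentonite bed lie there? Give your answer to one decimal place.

Let the plane be z = a·x + b·y + c.
Point B−Point A: −50a + 178b = −71.2;  Point C−Point A: −434a + 191b = −304.4.
Solving gives a = 0.59945, b = −0.23162.
Then c = 873.3 − a·806 − b·415 = 486.26.
At (729, 798): z_contact = 437.00 − 184.83 + 486.26 = 738.43 m.
Depth below ground = 850.3 − 738.43 = 111.9 m.

111.9 m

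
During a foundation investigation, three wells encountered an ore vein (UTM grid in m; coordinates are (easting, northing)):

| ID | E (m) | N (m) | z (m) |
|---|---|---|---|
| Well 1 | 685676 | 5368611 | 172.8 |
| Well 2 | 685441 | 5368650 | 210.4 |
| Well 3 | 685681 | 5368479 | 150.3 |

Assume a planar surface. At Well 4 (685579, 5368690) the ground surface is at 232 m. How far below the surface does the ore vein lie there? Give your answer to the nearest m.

33 m

Two edge vectors: Well 1→Well 2 = (-235, 39, 37.6), Well 1→Well 3 = (5, -132, -22.5).
Normal n = (Well 1→Well 2) × (Well 1→Well 3) = (4085.7, -5099.5, 30825).
So ∂z/∂E = −n_x/n_z = −0.13254501 and ∂z/∂N = −n_y/n_z = 0.16543390.
Intercept c from Well 1: 172.8 + 90882.93 − 888150.26 = −797094.53.
At (685579, 5368690): z_contact = −90870.1 + 888163.3 − 797094.53 = 198.7 m.
Depth below ground = 232 − 198.7 = 33 m.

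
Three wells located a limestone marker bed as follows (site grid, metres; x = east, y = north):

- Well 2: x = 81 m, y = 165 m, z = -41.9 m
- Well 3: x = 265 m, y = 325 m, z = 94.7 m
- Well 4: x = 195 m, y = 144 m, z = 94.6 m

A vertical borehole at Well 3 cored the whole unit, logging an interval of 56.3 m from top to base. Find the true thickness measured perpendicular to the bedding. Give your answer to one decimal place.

36.1 m

Two edge vectors: Well 2→Well 3 = (184, 160, 136.6), Well 2→Well 4 = (114, -21, 136.5).
Normal n = (Well 2→Well 3) × (Well 2→Well 4) = (24708.6, -9543.6, -22104).
So ∂z/∂x = −n_x/n_z = 1.11783 and ∂z/∂y = −n_y/n_z = −0.43176.
|∇z| = √(a²+b²) = 1.19832, so dip δ = arctan(1.19832) = 50.15°.
True thickness = vertical thickness × cos δ = 56.3 × cos 50.15° = 36.1 m.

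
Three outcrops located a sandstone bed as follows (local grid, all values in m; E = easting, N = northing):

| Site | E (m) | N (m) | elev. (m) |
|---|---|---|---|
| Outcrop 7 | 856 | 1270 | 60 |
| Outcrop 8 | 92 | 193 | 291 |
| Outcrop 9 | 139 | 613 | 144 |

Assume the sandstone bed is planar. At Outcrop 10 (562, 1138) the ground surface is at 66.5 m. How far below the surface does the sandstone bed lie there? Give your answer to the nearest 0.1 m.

23.6 m

Let the plane be z = a·E + b·N + c.
Outcrop 8−Outcrop 7: −764a − 1077b = 231;  Outcrop 9−Outcrop 7: −717a − 657b = 84.
Solving gives a = 0.226814, b = −0.375382.
Then c = 60 − a·856 − b·1270 = 342.58.
At (562, 1138): z_contact = 127.47 − 427.18 + 342.58 = 42.87 m.
Depth below ground = 66.5 − 42.87 = 23.6 m.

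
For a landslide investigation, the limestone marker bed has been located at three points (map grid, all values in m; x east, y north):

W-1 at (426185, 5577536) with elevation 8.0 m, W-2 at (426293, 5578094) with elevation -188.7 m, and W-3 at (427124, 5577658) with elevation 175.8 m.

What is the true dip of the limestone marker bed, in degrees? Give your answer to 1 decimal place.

Two edge vectors: W-1→W-2 = (108, 558, -196.7), W-1→W-3 = (939, 122, 167.8).
Normal n = (W-1→W-2) × (W-1→W-3) = (117629.8, -202823.7, -510786).
So ∂z/∂x = −n_x/n_z = 0.23029 and ∂z/∂y = −n_y/n_z = −0.39708.
Gradient magnitude |∇z| = √(a² + b²) = √(0.05303 + 0.15767) = 0.45903.
True dip = arctan(0.45903) = 24.7°, dipping toward NNW (azimuth ≈ 330°).

24.7°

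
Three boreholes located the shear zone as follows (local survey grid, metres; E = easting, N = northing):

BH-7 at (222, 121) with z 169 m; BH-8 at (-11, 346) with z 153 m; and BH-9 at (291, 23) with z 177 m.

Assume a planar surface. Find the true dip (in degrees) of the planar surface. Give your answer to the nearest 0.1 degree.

Two edge vectors: BH-7→BH-8 = (-233, 225, -16), BH-7→BH-9 = (69, -98, 8).
Normal n = (BH-7→BH-8) × (BH-7→BH-9) = (232, 760, 7309).
So ∂z/∂E = −n_x/n_z = −0.03174 and ∂z/∂N = −n_y/n_z = −0.10398.
Gradient magnitude |∇z| = √(a² + b²) = √(0.00101 + 0.01081) = 0.10872.
True dip = arctan(0.10872) = 6.2°, dipping toward NNE (azimuth ≈ 017°).

6.2°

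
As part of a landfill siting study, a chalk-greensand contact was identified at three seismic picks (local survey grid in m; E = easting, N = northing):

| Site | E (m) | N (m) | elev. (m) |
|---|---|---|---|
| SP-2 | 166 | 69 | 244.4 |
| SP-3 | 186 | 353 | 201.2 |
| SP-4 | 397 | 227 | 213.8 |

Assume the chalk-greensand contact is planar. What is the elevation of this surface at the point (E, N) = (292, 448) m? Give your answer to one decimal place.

Let the plane be z = a·E + b·N + c.
SP-3−SP-2: 20a + 284b = −43.2;  SP-4−SP-2: 231a + 158b = −30.6.
Solving gives a = −0.02986, b = −0.15001.
Then c = 244.4 − a·166 − b·69 = 259.71.
At (292, 448): z = −8.7 − 67.2 + 259.71 = 183.8 m.

183.8 m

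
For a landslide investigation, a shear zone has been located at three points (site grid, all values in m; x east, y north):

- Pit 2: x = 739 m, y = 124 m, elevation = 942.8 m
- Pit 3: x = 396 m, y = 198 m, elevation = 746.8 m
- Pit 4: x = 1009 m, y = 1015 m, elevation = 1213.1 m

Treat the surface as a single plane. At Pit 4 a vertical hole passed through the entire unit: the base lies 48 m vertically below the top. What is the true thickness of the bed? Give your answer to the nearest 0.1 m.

41.0 m

Let the plane be z = a·x + b·y + c.
Pit 3−Pit 2: −343a + 74b = −196;  Pit 4−Pit 2: 270a + 891b = 270.3.
Solving gives a = 0.59780, b = 0.12222.
|∇z| = √(a²+b²) = 0.61016, so dip δ = arctan(0.61016) = 31.39°.
True thickness = vertical thickness × cos δ = 48 × cos 31.39° = 41.0 m.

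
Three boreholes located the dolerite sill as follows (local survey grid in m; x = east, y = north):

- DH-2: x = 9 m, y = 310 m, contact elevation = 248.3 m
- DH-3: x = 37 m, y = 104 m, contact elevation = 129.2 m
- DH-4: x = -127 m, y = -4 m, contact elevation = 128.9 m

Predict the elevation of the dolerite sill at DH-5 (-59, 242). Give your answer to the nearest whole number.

236 m

Two edge vectors: DH-2→DH-3 = (28, -206, -119.1), DH-2→DH-4 = (-136, -314, -119.4).
Normal n = (DH-2→DH-3) × (DH-2→DH-4) = (-12801, 19540.8, -36808).
So ∂z/∂x = −n_x/n_z = −0.34778 and ∂z/∂y = −n_y/n_z = 0.53088.
Intercept c from DH-2: 248.3 + 3.13 − 164.57 = 86.86.
At (-59, 242): z = 20.5 + 128.5 + 86.86 = 235.8 m.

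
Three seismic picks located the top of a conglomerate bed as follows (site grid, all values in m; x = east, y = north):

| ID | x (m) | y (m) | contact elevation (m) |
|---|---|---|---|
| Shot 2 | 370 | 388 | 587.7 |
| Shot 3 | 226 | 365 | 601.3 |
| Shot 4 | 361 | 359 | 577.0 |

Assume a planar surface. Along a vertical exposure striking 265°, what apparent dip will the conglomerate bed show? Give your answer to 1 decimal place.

7.1°

Let the plane be z = a·x + b·y + c.
Shot 3−Shot 2: −144a − 23b = 13.6;  Shot 4−Shot 2: −9a − 29b = −10.7.
Solving gives a = −0.16138, b = 0.41905.
Unit vector along 265° is (sin 265°, cos 265°) = (-0.9962, -0.0872).
Slope in that direction = a·(-0.9962) + b·(-0.0872) = 0.12424.
Apparent dip = arctan|0.12424| = 7.1° (true dip is 24.2°, so apparent ≤ true as expected).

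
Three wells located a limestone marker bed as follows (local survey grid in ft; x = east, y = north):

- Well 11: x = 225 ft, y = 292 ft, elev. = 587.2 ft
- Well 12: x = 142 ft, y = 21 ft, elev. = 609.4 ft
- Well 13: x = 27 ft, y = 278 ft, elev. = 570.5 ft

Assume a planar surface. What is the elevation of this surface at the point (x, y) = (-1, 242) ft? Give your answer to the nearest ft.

572 ft

Let the plane be z = a·x + b·y + c.
Well 12−Well 11: −83a − 271b = 22.2;  Well 13−Well 11: −198a − 14b = −16.7.
Solving gives a = 0.09213, b = −0.11014.
Then c = 587.2 − a·225 − b·292 = 598.63.
At (-1, 242): z = −0.1 − 26.7 + 598.63 = 571.9 ft.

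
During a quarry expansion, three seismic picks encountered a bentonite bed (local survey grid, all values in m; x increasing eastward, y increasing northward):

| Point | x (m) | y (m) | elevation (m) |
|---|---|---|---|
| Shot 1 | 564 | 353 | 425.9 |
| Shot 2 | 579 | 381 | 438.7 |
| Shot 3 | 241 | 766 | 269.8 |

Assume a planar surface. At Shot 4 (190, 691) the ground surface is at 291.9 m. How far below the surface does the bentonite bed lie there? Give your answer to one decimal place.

Two edge vectors: Shot 1→Shot 2 = (15, 28, 12.8), Shot 1→Shot 3 = (-323, 413, -156.1).
Normal n = (Shot 1→Shot 2) × (Shot 1→Shot 3) = (-9657.2, -1792.9, 15239).
So ∂z/∂x = −n_x/n_z = 0.63372 and ∂z/∂y = −n_y/n_z = 0.11765.
Intercept c from Shot 1: 425.9 − 357.42 − 41.53 = 26.95.
At (190, 691): z_contact = 120.41 + 81.30 + 26.95 = 228.66 m.
Depth below ground = 291.9 − 228.66 = 63.2 m.

63.2 m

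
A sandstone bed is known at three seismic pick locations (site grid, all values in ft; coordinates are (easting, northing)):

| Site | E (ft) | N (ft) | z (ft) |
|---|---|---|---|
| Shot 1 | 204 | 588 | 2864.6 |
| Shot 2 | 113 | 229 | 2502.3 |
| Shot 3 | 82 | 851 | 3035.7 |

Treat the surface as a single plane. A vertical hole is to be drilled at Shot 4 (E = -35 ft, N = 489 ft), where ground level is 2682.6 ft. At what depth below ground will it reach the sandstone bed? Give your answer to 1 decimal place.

24.8 ft

Two edge vectors: Shot 1→Shot 2 = (-91, -359, -362.3), Shot 1→Shot 3 = (-122, 263, 171.1).
Normal n = (Shot 1→Shot 2) × (Shot 1→Shot 3) = (33860, 59770.7, -67731).
So ∂z/∂E = −n_x/n_z = 0.49992 and ∂z/∂N = −n_y/n_z = 0.88247.
Intercept c from Shot 1: 2864.6 − 101.98 − 518.89 = 2243.72.
At (-35, 489): z_contact = −17.50 + 431.53 + 2243.72 = 2657.75 ft.
Depth below ground = 2682.6 − 2657.75 = 24.8 ft.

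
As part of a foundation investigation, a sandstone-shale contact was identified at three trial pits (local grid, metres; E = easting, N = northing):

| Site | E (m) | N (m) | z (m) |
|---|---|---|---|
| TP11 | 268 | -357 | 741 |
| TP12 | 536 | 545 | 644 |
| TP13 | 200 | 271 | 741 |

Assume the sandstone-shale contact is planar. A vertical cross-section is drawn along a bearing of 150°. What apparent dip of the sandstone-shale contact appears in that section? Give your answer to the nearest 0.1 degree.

Two edge vectors: TP11→TP12 = (268, 902, -97), TP11→TP13 = (-68, 628, 0).
Normal n = (TP11→TP12) × (TP11→TP13) = (60916, 6596, 229640).
So ∂z/∂E = −n_x/n_z = −0.26527 and ∂z/∂N = −n_y/n_z = −0.02872.
Unit vector along 150° is (sin 150°, cos 150°) = (0.5000, -0.8660).
Slope in that direction = a·(0.5000) + b·(-0.8660) = −0.10776.
Apparent dip = arctan|0.10776| = 6.2° (true dip is 14.9°, so apparent ≤ true as expected).

6.2°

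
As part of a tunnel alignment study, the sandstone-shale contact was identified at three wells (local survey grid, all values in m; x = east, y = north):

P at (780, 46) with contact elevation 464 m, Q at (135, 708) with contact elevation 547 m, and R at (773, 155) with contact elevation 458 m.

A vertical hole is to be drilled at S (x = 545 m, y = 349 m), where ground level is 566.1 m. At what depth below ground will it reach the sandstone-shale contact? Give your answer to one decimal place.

76.0 m

Let the plane be z = a·x + b·y + c.
Q−P: −645a + 662b = 83;  R−P: −7a + 109b = −6.
Solving gives a = −0.19825, b = −0.06778.
Then c = 464 − a·780 − b·46 = 621.75.
At (545, 349): z_contact = −108.04 − 23.65 + 621.75 = 490.05 m.
Depth below ground = 566.1 − 490.05 = 76.0 m.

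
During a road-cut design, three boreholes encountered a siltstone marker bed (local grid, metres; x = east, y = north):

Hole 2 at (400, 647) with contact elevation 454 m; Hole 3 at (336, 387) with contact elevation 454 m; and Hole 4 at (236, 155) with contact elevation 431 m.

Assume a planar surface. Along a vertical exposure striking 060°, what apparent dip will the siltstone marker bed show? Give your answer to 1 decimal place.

21.7°

Let the plane be z = a·x + b·y + c.
Hole 3−Hole 2: −64a − 260b = 0;  Hole 4−Hole 2: −164a − 492b = −23.
Solving gives a = 0.53623, b = −0.13199.
Unit vector along 060° is (sin 60°, cos 60°) = (0.8660, 0.5000).
Slope in that direction = a·(0.8660) + b·(0.5000) = 0.39839.
Apparent dip = arctan|0.39839| = 21.7° (true dip is 28.9°, so apparent ≤ true as expected).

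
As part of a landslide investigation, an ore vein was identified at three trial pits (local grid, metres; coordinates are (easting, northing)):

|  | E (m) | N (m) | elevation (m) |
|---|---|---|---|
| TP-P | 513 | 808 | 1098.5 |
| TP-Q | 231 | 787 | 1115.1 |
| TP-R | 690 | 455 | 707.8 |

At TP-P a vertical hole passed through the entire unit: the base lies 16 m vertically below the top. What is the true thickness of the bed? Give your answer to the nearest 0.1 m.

Let the plane be z = a·E + b·N + c.
TP-Q−TP-P: −282a − 21b = 16.6;  TP-R−TP-P: 177a − 353b = −390.7.
Solving gives a = −0.13620, b = 1.03851.
|∇z| = √(a²+b²) = 1.04740, so dip δ = arctan(1.04740) = 46.33°.
True thickness = vertical thickness × cos δ = 16 × cos 46.33° = 11.0 m.

11.0 m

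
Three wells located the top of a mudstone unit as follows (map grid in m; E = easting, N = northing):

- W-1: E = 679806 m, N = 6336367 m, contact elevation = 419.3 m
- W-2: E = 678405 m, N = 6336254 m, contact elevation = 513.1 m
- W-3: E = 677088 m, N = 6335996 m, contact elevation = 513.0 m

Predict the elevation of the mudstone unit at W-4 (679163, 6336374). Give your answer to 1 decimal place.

Let the plane be z = a·E + b·N + c.
W-2−W-1: −1401a − 113b = 93.8;  W-3−W-1: −2718a − 371b = 93.7.
Solving gives a = −0.113864003, b = 0.581623612.
Then c = 419.3 − a·679806 − b·6336367 = −3607555.93.
At (679163, 6336374): z = −77332.2 + 3685384.7 − 3607555.93 = 496.6 m.

496.6 m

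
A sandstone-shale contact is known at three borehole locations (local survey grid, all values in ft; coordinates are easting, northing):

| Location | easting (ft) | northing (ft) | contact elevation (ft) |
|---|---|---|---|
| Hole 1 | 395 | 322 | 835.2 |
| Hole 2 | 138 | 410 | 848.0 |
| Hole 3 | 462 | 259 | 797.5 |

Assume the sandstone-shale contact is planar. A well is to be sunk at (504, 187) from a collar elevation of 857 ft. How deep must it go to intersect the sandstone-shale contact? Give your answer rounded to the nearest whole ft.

Let the plane be z = a·easting + b·northing + c.
Hole 2−Hole 1: −257a + 88b = 12.8;  Hole 3−Hole 1: 67a − 63b = −37.7.
Solving gives a = 0.24392, b = 0.85782.
Then c = 835.2 − a·395 − b·322 = 462.63.
At (504, 187): z_contact = 122.9 + 160.4 + 462.63 = 746.0 ft.
Depth below ground = 857 − 746.0 = 111 ft.

111 ft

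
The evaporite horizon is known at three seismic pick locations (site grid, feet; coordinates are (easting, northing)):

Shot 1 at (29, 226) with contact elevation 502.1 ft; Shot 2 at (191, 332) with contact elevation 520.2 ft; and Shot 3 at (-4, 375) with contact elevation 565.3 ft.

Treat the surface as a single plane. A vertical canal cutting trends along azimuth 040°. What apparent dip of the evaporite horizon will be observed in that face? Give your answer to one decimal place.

11.7°

Two edge vectors: Shot 1→Shot 2 = (162, 106, 18.1), Shot 1→Shot 3 = (-33, 149, 63.2).
Normal n = (Shot 1→Shot 2) × (Shot 1→Shot 3) = (4002.3, -10835.7, 27636).
So ∂z/∂E = −n_x/n_z = −0.14482 and ∂z/∂N = −n_y/n_z = 0.39209.
Unit vector along 040° is (sin 40°, cos 40°) = (0.6428, 0.7660).
Slope in that direction = a·(0.6428) + b·(0.7660) = 0.20727.
Apparent dip = arctan|0.20727| = 11.7° (true dip is 22.7°, so apparent ≤ true as expected).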